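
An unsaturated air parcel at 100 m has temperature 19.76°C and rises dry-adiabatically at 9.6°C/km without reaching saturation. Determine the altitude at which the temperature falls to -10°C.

3200 m

Height above start = (19.76 − (-10)) / 9.6 = 3.1 km
Altitude = 100 m + 3100 m = 3200 m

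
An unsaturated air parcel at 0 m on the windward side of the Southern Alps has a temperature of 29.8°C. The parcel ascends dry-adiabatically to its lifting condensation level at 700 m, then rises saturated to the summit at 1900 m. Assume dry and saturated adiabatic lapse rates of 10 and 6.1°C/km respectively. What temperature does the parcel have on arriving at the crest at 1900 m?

Dry to 700 m: -10 × 0.7 km = -7°C, so T = 22.8°C.
Saturated to 1900 m: -6.1 × 1.2 km = -7.32°C, so T = 15.48°C.

15.48°C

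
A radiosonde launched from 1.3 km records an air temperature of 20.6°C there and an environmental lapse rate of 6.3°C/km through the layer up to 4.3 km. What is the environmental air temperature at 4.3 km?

1.7°C

From 1300 m to 4300 m (environmental): cools by 6.3 × 3 = 18.9°C, giving 1.7°C.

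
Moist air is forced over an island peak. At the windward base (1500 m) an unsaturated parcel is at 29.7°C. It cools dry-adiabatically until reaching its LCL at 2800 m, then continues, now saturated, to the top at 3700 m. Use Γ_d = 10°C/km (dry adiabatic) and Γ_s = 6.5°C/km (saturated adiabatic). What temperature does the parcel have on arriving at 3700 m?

10.85°C

1500–2800 m, dry: Δz = 1.3 km ⇒ ΔT = -13°C; T = 16.7°C
2800–3700 m, saturated: Δz = 0.9 km ⇒ ΔT = -5.85°C; T = 10.85°C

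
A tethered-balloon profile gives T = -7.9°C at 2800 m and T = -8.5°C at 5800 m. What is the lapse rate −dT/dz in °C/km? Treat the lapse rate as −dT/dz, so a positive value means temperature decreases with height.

Γ = −ΔT/Δz = (-7.9 − (-8.5)) / (5800 − 2800) m
  = 0.6°C / 3 km = 0.2°C/km

0.2°C/km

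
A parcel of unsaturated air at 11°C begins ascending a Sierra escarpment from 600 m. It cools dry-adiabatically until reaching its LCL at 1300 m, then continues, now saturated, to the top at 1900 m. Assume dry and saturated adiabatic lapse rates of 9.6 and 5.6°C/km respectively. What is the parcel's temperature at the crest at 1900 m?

0.92°C

From 600 m to 1300 m (dry): cools by 9.6 × 0.7 = 6.72°C, giving 4.28°C.
From 1300 m to 1900 m (saturated): cools by 5.6 × 0.6 = 3.36°C, giving 0.92°C.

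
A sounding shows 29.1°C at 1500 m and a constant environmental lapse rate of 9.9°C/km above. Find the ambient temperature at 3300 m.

1500–3300 m, environmental: Δz = 1.8 km ⇒ ΔT = -17.82°C; T = 11.28°C

11.28°C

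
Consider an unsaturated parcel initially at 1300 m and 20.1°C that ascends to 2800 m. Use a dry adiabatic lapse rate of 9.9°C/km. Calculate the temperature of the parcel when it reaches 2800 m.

5.25°C

1300–2800 m, dry adiabatic: Δz = 1.5 km ⇒ ΔT = -14.85°C; T = 5.25°C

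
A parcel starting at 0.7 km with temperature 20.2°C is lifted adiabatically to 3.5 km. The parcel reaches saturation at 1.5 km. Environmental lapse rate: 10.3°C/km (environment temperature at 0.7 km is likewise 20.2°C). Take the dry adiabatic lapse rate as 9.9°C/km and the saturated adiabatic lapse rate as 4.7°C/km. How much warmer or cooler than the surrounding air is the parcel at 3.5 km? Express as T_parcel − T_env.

Parcel:
  Dry to 1500 m: -9.9 × 0.8 km = -7.92°C, so T = 12.28°C.
  Saturated to 3500 m: -4.7 × 2 km = -9.4°C, so T = 2.88°C.
Environment:
  Environment to 3500 m: -10.3 × 2.8 km = -28.84°C, so T = -8.64°C.
T_parcel − T_env = 2.88 − (-8.64) = +11.52°C

+11.52°C (parcel warmer than environment)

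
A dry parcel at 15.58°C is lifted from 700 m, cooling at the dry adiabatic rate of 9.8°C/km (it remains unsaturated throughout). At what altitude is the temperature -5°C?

2800 m

Height above start = (15.58 − (-5)) / 9.8 = 2.1 km
Altitude = 700 m + 2100 m = 2800 m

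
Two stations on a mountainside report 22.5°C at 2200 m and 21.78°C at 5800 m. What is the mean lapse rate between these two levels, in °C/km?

0.2°C/km

Γ = −ΔT/Δz = (22.5 − 21.78) / (5800 − 2200) m
  = 0.72°C / 3.6 km = 0.2°C/km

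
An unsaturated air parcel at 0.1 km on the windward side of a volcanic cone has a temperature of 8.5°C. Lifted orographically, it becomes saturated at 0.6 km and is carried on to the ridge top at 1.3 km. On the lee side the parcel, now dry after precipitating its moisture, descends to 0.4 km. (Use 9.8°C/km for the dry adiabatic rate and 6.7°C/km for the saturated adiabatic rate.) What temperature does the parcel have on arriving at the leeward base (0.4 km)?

7.73°C

Dry to 600 m: -9.8 × 0.5 km = -4.9°C, so T = 3.6°C.
Saturated to 1300 m: -6.7 × 0.7 km = -4.69°C, so T = -1.09°C.
Dry descent to 400 m: +9.8 × 0.9 km = +8.82°C, so T = 7.73°C.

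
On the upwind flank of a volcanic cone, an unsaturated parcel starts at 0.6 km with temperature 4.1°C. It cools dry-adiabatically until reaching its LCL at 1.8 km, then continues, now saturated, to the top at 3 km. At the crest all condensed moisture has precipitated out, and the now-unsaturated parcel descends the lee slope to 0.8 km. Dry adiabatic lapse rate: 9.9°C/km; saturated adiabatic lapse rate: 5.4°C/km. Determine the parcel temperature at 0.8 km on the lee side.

7.52°C

Dry to 1800 m: -9.9 × 1.2 km = -11.88°C, so T = -7.78°C.
Saturated to 3000 m: -5.4 × 1.2 km = -6.48°C, so T = -14.26°C.
Dry descent to 800 m: +9.9 × 2.2 km = +21.78°C, so T = 7.52°C.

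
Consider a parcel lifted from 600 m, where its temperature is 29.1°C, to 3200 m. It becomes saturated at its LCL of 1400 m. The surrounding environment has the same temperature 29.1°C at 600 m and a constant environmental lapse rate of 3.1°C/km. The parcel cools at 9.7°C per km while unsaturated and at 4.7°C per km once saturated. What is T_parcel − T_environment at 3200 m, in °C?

-8.16°C (parcel cooler than environment)

Parcel:
  From 600 m to 1400 m (dry): cools by 9.7 × 0.8 = 7.76°C, giving 21.34°C.
  From 1400 m to 3200 m (saturated): cools by 4.7 × 1.8 = 8.46°C, giving 12.88°C.
Environment:
  From 600 m to 3200 m (environment): cools by 3.1 × 2.6 = 8.06°C, giving 21.04°C.
T_parcel − T_env = 12.88 − 21.04 = -8.16°C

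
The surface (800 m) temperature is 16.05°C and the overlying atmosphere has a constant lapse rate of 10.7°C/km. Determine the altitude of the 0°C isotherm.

Height above start = (16.05 − 0) / 10.7 = 1.5 km
Altitude = 800 m + 1500 m = 2300 m

2300 m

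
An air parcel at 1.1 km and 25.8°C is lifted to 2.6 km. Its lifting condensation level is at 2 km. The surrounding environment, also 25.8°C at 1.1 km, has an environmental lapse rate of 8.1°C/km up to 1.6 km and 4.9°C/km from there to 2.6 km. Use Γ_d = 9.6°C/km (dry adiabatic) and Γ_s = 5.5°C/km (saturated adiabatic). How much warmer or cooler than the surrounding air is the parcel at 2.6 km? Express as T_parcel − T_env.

-2.99°C (parcel cooler than environment)

Parcel:
  1100–2000 m, dry: Δz = 0.9 km ⇒ ΔT = -8.64°C; T = 17.16°C
  2000–2600 m, saturated: Δz = 0.6 km ⇒ ΔT = -3.3°C; T = 13.86°C
Environment:
  1100–1600 m, environment, lower layer: Δz = 0.5 km ⇒ ΔT = -4.05°C; T = 21.75°C
  1600–2600 m, environment, upper layer: Δz = 1 km ⇒ ΔT = -4.9°C; T = 16.85°C
T_parcel − T_env = 13.86 − 16.85 = -2.99°C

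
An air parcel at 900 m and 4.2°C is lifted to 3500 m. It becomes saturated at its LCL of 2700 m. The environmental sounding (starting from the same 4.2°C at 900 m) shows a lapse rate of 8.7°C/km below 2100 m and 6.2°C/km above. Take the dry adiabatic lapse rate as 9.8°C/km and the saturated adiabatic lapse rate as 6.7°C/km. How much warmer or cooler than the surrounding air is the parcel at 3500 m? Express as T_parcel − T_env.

Parcel:
  900 → 2700 m (dry, 9.8°C/km): ΔT = -9.8 × 1.8 = -17.64°C → T = -13.44°C
  2700 → 3500 m (saturated, 6.7°C/km): ΔT = -6.7 × 0.8 = -5.36°C → T = -18.8°C
Environment:
  900 → 2100 m (environment, lower layer, 8.7°C/km): ΔT = -8.7 × 1.2 = -10.44°C → T = -6.24°C
  2100 → 3500 m (environment, upper layer, 6.2°C/km): ΔT = -6.2 × 1.4 = -8.68°C → T = -14.92°C
T_parcel − T_env = -18.8 − (-14.92) = -3.88°C

-3.88°C (parcel cooler than environment)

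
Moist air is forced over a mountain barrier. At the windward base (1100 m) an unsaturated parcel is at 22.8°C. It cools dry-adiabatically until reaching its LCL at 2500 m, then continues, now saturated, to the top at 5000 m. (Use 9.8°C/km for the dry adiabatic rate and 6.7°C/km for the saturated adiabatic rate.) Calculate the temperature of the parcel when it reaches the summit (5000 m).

1100 → 2500 m (dry, 9.8°C/km): ΔT = -9.8 × 1.4 = -13.72°C → T = 9.08°C
2500 → 5000 m (saturated, 6.7°C/km): ΔT = -6.7 × 2.5 = -16.75°C → T = -7.67°C

-7.67°C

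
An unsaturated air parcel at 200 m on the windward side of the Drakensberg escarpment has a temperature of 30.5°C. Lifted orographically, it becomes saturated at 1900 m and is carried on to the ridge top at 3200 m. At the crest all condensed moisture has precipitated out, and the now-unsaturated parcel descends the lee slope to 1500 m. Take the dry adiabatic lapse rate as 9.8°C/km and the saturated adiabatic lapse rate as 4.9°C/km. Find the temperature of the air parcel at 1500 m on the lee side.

24.13°C

200–1900 m, dry: Δz = 1.7 km ⇒ ΔT = -16.66°C; T = 13.84°C
1900–3200 m, saturated: Δz = 1.3 km ⇒ ΔT = -6.37°C; T = 7.47°C
3200–1500 m, dry descent: Δz = 1.7 km ⇒ ΔT = +16.66°C; T = 24.13°C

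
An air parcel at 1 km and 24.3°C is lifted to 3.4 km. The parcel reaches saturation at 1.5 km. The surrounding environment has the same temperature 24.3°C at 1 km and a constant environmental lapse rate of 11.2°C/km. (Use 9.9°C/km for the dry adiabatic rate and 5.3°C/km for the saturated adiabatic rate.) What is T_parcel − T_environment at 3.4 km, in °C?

Parcel:
  Dry to 1500 m: -9.9 × 0.5 km = -4.95°C, so T = 19.35°C.
  Saturated to 3400 m: -5.3 × 1.9 km = -10.07°C, so T = 9.28°C.
Environment:
  Environment to 3400 m: -11.2 × 2.4 km = -26.88°C, so T = -2.58°C.
T_parcel − T_env = 9.28 − (-2.58) = +11.86°C

+11.86°C (parcel warmer than environment)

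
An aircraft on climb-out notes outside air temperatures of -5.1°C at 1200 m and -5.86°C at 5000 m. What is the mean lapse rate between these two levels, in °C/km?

0.2°C/km

Γ = −ΔT/Δz = (-5.1 − (-5.86)) / (5000 − 1200) m
  = 0.76°C / 3.8 km = 0.2°C/km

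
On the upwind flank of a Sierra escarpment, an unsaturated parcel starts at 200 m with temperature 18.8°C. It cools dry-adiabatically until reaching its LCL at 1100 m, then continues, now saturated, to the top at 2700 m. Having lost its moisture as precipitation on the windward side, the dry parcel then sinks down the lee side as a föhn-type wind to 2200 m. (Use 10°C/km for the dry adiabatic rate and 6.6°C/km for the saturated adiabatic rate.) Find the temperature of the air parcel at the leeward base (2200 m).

4.24°C

200 → 1100 m (dry, 10°C/km): ΔT = -10 × 0.9 = -9°C → T = 9.8°C
1100 → 2700 m (saturated, 6.6°C/km): ΔT = -6.6 × 1.6 = -10.56°C → T = -0.76°C
2700 → 2200 m (dry descent, 10°C/km): ΔT = +10 × 0.5 = +5°C → T = 4.24°C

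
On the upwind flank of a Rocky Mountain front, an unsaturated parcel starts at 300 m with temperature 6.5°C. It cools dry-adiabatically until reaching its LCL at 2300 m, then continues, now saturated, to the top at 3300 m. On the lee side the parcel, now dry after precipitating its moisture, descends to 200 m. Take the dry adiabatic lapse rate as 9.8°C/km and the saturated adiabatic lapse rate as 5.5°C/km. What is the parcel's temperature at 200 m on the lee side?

300 → 2300 m (dry, 9.8°C/km): ΔT = -9.8 × 2 = -19.6°C → T = -13.1°C
2300 → 3300 m (saturated, 5.5°C/km): ΔT = -5.5 × 1 = -5.5°C → T = -18.6°C
3300 → 200 m (dry descent, 9.8°C/km): ΔT = +9.8 × 3.1 = +30.38°C → T = 11.78°C

11.78°C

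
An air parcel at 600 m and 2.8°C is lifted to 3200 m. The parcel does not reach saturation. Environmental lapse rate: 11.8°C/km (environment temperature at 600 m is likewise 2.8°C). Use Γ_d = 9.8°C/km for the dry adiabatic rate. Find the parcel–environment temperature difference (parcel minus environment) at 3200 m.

Parcel:
  From 600 m to 3200 m (dry): cools by 9.8 × 2.6 = 25.48°C, giving -22.68°C.
Environment:
  From 600 m to 3200 m (environment): cools by 11.8 × 2.6 = 30.68°C, giving -27.88°C.
T_parcel − T_env = -22.68 − (-27.88) = +5.2°C

+5.2°C (parcel warmer than environment)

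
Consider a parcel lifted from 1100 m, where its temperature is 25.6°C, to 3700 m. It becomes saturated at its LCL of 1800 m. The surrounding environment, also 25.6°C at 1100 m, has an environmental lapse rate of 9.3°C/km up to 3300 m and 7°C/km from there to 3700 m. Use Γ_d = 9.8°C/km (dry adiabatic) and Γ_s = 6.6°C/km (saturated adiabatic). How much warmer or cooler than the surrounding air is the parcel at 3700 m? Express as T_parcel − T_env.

Parcel:
  1100–1800 m, dry: Δz = 0.7 km ⇒ ΔT = -6.86°C; T = 18.74°C
  1800–3700 m, saturated: Δz = 1.9 km ⇒ ΔT = -12.54°C; T = 6.2°C
Environment:
  1100–3300 m, environment, lower layer: Δz = 2.2 km ⇒ ΔT = -20.46°C; T = 5.14°C
  3300–3700 m, environment, upper layer: Δz = 0.4 km ⇒ ΔT = -2.8°C; T = 2.34°C
T_parcel − T_env = 6.2 − 2.34 = +3.86°C

+3.86°C (parcel warmer than environment)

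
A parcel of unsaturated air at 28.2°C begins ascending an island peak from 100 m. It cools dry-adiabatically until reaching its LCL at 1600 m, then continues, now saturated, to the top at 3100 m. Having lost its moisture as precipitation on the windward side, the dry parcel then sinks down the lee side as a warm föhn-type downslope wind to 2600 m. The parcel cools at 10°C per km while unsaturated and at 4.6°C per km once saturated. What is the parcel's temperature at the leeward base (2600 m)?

11.3°C

100 → 1600 m (dry, 10°C/km): ΔT = -10 × 1.5 = -15°C → T = 13.2°C
1600 → 3100 m (saturated, 4.6°C/km): ΔT = -4.6 × 1.5 = -6.9°C → T = 6.3°C
3100 → 2600 m (dry descent, 10°C/km): ΔT = +10 × 0.5 = +5°C → T = 11.3°C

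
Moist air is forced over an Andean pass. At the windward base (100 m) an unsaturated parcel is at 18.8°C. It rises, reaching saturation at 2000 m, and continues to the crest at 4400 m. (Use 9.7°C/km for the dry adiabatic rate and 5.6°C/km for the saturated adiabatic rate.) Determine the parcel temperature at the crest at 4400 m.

-13.07°C

From 100 m to 2000 m (dry): cools by 9.7 × 1.9 = 18.43°C, giving 0.37°C.
From 2000 m to 4400 m (saturated): cools by 5.6 × 2.4 = 13.44°C, giving -13.07°C.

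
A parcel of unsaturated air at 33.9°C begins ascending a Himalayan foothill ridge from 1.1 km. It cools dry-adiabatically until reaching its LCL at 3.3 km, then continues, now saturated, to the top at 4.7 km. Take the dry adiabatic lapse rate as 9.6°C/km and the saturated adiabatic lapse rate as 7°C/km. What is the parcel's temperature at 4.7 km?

2.98°C

From 1100 m to 3300 m (dry): cools by 9.6 × 2.2 = 21.12°C, giving 12.78°C.
From 3300 m to 4700 m (saturated): cools by 7 × 1.4 = 9.8°C, giving 2.98°C.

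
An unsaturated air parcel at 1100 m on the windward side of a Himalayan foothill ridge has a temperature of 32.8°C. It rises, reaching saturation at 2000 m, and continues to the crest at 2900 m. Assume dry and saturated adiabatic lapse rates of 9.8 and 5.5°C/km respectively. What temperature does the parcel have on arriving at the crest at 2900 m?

1100 → 2000 m (dry, 9.8°C/km): ΔT = -9.8 × 0.9 = -8.82°C → T = 23.98°C
2000 → 2900 m (saturated, 5.5°C/km): ΔT = -5.5 × 0.9 = -4.95°C → T = 19.03°C

19.03°C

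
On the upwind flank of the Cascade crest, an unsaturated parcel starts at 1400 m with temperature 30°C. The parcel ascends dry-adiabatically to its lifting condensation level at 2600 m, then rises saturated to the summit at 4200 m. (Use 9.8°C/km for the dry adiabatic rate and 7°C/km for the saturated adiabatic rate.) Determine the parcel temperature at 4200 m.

7.04°C

From 1400 m to 2600 m (dry): cools by 9.8 × 1.2 = 11.76°C, giving 18.24°C.
From 2600 m to 4200 m (saturated): cools by 7 × 1.6 = 11.2°C, giving 7.04°C.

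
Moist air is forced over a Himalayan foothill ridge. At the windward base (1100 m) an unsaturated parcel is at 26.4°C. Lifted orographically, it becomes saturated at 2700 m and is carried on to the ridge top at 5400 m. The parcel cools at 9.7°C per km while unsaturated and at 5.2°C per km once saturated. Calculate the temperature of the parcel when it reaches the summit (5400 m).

-3.16°C

Dry to 2700 m: -9.7 × 1.6 km = -15.52°C, so T = 10.88°C.
Saturated to 5400 m: -5.2 × 2.7 km = -14.04°C, so T = -3.16°C.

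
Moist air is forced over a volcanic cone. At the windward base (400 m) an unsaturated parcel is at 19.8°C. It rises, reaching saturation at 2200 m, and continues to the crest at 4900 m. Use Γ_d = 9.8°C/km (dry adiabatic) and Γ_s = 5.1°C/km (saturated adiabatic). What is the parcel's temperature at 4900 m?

Dry to 2200 m: -9.8 × 1.8 km = -17.64°C, so T = 2.16°C.
Saturated to 4900 m: -5.1 × 2.7 km = -13.77°C, so T = -11.61°C.

-11.61°C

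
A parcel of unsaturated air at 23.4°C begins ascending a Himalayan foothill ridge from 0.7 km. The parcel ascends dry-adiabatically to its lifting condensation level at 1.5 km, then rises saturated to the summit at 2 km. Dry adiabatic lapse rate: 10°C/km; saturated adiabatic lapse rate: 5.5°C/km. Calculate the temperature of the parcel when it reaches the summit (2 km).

Dry to 1500 m: -10 × 0.8 km = -8°C, so T = 15.4°C.
Saturated to 2000 m: -5.5 × 0.5 km = -2.75°C, so T = 12.65°C.

12.65°C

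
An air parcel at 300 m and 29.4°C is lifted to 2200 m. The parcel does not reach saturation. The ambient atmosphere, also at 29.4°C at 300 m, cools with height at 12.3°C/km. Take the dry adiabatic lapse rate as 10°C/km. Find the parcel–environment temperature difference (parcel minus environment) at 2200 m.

+4.37°C (parcel warmer than environment)

Parcel:
  Dry to 2200 m: -10 × 1.9 km = -19°C, so T = 10.4°C.
Environment:
  Environment to 2200 m: -12.3 × 1.9 km = -23.37°C, so T = 6.03°C.
T_parcel − T_env = 10.4 − 6.03 = +4.37°C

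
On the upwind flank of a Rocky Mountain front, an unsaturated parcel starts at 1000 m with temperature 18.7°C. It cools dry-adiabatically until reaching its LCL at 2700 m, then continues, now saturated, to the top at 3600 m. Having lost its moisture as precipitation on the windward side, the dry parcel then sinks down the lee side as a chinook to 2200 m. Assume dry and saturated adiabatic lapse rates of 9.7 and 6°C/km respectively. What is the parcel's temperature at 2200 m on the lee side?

10.39°C

1000 → 2700 m (dry, 9.7°C/km): ΔT = -9.7 × 1.7 = -16.49°C → T = 2.21°C
2700 → 3600 m (saturated, 6°C/km): ΔT = -6 × 0.9 = -5.4°C → T = -3.19°C
3600 → 2200 m (dry descent, 9.7°C/km): ΔT = +9.7 × 1.4 = +13.58°C → T = 10.39°C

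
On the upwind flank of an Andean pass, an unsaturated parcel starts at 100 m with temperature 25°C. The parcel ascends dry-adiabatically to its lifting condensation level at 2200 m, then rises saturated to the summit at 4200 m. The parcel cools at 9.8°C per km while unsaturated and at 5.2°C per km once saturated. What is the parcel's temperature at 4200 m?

-5.98°C

100 → 2200 m (dry, 9.8°C/km): ΔT = -9.8 × 2.1 = -20.58°C → T = 4.42°C
2200 → 4200 m (saturated, 5.2°C/km): ΔT = -5.2 × 2 = -10.4°C → T = -5.98°C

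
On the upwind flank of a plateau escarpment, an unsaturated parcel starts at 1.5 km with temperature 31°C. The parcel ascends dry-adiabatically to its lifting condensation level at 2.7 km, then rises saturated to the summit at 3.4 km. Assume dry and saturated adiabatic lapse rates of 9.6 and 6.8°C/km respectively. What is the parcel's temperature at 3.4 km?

From 1500 m to 2700 m (dry): cools by 9.6 × 1.2 = 11.52°C, giving 19.48°C.
From 2700 m to 3400 m (saturated): cools by 6.8 × 0.7 = 4.76°C, giving 14.72°C.

14.72°C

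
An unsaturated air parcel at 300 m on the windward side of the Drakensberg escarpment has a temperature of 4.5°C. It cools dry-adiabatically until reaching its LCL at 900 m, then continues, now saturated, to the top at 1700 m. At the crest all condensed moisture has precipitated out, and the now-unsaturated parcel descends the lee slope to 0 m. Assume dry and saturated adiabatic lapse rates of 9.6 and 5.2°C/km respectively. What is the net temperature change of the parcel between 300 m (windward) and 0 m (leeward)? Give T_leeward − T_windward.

+6.4°C

From 300 m to 900 m (dry): cools by 9.6 × 0.6 = 5.76°C, giving -1.26°C.
From 900 m to 1700 m (saturated): cools by 5.2 × 0.8 = 4.16°C, giving -5.42°C.
From 1700 m to 0 m (dry descent): warms by 9.6 × 1.7 = 16.32°C, giving 10.9°C.
Net change vs windward start: 10.9 − 4.5 = +6.4°C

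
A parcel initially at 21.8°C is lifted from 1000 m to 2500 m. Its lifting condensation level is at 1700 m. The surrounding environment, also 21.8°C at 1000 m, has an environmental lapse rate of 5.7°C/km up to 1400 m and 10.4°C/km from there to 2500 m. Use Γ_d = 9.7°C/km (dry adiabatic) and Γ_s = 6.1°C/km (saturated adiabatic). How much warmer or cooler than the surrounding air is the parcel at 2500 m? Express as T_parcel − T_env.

+2.05°C (parcel warmer than environment)

Parcel:
  1000 → 1700 m (dry, 9.7°C/km): ΔT = -9.7 × 0.7 = -6.79°C → T = 15.01°C
  1700 → 2500 m (saturated, 6.1°C/km): ΔT = -6.1 × 0.8 = -4.88°C → T = 10.13°C
Environment:
  1000 → 1400 m (environment, lower layer, 5.7°C/km): ΔT = -5.7 × 0.4 = -2.28°C → T = 19.52°C
  1400 → 2500 m (environment, upper layer, 10.4°C/km): ΔT = -10.4 × 1.1 = -11.44°C → T = 8.08°C
T_parcel − T_env = 10.13 − 8.08 = +2.05°C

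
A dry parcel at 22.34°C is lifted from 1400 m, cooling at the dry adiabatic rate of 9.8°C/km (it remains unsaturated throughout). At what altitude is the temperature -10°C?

4700 m

Height above start = (22.34 − (-10)) / 9.8 = 3.3 km
Altitude = 1400 m + 3300 m = 4700 m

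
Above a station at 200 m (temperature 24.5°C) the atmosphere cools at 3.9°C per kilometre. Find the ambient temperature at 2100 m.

17.09°C

200 → 2100 m (environmental, 3.9°C/km): ΔT = -3.9 × 1.9 = -7.41°C → T = 17.09°C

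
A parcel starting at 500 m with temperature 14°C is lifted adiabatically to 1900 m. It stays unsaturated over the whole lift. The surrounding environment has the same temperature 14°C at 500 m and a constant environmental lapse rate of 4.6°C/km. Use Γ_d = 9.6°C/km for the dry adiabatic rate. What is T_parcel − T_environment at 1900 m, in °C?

-7°C (parcel cooler than environment)

Parcel:
  500 → 1900 m (dry, 9.6°C/km): ΔT = -9.6 × 1.4 = -13.44°C → T = 0.56°C
Environment:
  500 → 1900 m (environment, 4.6°C/km): ΔT = -4.6 × 1.4 = -6.44°C → T = 7.56°C
T_parcel − T_env = 0.56 − 7.56 = -7°C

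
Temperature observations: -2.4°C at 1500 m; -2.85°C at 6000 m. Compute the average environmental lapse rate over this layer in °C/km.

Γ = −ΔT/Δz = (-2.4 − (-2.85)) / (6000 − 1500) m
  = 0.45°C / 4.5 km = 0.1°C/km

0.1°C/km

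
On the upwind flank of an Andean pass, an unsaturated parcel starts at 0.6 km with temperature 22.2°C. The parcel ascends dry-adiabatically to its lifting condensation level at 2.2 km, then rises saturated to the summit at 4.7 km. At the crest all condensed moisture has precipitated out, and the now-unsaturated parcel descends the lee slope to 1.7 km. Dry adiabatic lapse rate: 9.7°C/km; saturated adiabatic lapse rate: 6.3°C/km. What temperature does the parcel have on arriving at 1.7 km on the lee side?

Dry to 2200 m: -9.7 × 1.6 km = -15.52°C, so T = 6.68°C.
Saturated to 4700 m: -6.3 × 2.5 km = -15.75°C, so T = -9.07°C.
Dry descent to 1700 m: +9.7 × 3 km = +29.1°C, so T = 20.03°C.

20.03°C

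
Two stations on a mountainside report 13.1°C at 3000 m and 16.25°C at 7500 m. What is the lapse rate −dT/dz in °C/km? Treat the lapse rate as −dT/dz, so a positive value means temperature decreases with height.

-0.7°C/km

Γ = −ΔT/Δz = (13.1 − 16.25) / (7500 − 3000) m
  = -3.15°C / 4.5 km = -0.7°C/km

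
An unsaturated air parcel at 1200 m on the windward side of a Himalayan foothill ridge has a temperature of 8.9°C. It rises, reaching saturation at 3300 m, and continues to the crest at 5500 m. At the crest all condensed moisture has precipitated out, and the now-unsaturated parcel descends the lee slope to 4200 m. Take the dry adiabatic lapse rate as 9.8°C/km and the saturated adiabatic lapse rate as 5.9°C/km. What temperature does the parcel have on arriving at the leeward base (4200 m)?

From 1200 m to 3300 m (dry): cools by 9.8 × 2.1 = 20.58°C, giving -11.68°C.
From 3300 m to 5500 m (saturated): cools by 5.9 × 2.2 = 12.98°C, giving -24.66°C.
From 5500 m to 4200 m (dry descent): warms by 9.8 × 1.3 = 12.74°C, giving -11.92°C.

-11.92°C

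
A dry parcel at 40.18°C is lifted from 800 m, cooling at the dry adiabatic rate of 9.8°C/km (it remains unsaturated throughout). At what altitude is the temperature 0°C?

Height above start = (40.18 − 0) / 9.8 = 4.1 km
Altitude = 800 m + 4100 m = 4900 m

4900 m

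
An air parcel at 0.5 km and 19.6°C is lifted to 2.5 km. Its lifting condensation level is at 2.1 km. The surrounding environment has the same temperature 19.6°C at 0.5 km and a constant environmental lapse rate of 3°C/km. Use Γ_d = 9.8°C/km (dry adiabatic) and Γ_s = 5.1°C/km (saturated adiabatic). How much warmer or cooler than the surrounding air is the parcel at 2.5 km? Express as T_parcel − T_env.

Parcel:
  500 → 2100 m (dry, 9.8°C/km): ΔT = -9.8 × 1.6 = -15.68°C → T = 3.92°C
  2100 → 2500 m (saturated, 5.1°C/km): ΔT = -5.1 × 0.4 = -2.04°C → T = 1.88°C
Environment:
  500 → 2500 m (environment, 3°C/km): ΔT = -3 × 2 = -6°C → T = 13.6°C
T_parcel − T_env = 1.88 − 13.6 = -11.72°C

-11.72°C (parcel cooler than environment)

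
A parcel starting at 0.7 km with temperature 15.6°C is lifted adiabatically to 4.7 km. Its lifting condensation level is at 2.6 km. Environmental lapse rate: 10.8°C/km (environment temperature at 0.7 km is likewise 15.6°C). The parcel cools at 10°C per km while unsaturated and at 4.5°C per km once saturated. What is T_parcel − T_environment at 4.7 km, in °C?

+14.75°C (parcel warmer than environment)

Parcel:
  Dry to 2600 m: -10 × 1.9 km = -19°C, so T = -3.4°C.
  Saturated to 4700 m: -4.5 × 2.1 km = -9.45°C, so T = -12.85°C.
Environment:
  Environment to 4700 m: -10.8 × 4 km = -43.2°C, so T = -27.6°C.
T_parcel − T_env = -12.85 − (-27.6) = +14.75°C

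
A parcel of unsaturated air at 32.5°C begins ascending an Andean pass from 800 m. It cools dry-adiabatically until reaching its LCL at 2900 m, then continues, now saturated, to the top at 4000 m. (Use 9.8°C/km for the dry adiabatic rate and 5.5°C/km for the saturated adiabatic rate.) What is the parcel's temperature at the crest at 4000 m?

Dry to 2900 m: -9.8 × 2.1 km = -20.58°C, so T = 11.92°C.
Saturated to 4000 m: -5.5 × 1.1 km = -6.05°C, so T = 5.87°C.

5.87°C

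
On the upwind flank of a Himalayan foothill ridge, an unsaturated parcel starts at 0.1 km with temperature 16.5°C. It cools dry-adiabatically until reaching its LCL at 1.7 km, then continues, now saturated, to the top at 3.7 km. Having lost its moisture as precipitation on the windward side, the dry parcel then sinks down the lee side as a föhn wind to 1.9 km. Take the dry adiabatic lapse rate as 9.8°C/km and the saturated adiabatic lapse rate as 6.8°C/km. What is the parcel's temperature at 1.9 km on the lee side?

4.86°C

100–1700 m, dry: Δz = 1.6 km ⇒ ΔT = -15.68°C; T = 0.82°C
1700–3700 m, saturated: Δz = 2 km ⇒ ΔT = -13.6°C; T = -12.78°C
3700–1900 m, dry descent: Δz = 1.8 km ⇒ ΔT = +17.64°C; T = 4.86°C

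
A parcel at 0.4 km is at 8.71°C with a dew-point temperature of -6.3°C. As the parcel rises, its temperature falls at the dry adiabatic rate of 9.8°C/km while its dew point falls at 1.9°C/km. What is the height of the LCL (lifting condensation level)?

2.3 km

T and T_d converge at 9.8 − 1.9 = 7.9°C per km
Height above start = (8.71 − (-6.3)) / 7.9 = 1.9 km
LCL altitude = 400 m + 1900 m = 2300 m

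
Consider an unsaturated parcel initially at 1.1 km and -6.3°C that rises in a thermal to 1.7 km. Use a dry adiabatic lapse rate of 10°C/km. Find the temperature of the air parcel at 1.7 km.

1100 → 1700 m (dry adiabatic, 10°C/km): ΔT = -10 × 0.6 = -6°C → T = -12.3°C

-12.3°C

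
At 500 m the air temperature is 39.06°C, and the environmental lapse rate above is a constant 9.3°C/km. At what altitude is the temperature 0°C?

4700 m

Height above start = (39.06 − 0) / 9.3 = 4.2 km
Altitude = 500 m + 4200 m = 4700 m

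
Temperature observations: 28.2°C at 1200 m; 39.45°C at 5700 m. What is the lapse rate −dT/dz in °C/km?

-2.5°C/km

Γ = −ΔT/Δz = (28.2 − 39.45) / (5700 − 1200) m
  = -11.25°C / 4.5 km = -2.5°C/km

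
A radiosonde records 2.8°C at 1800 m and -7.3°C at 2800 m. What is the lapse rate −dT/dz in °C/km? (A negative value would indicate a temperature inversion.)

10.1°C/km

Γ = −ΔT/Δz = (2.8 − (-7.3)) / (2800 − 1800) m
  = 10.1°C / 1 km = 10.1°C/km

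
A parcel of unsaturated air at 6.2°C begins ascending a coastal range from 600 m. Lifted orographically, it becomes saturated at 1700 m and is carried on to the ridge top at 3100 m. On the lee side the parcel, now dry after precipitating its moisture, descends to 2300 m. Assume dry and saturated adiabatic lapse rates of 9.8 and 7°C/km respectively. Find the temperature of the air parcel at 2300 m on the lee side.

-6.54°C

600 → 1700 m (dry, 9.8°C/km): ΔT = -9.8 × 1.1 = -10.78°C → T = -4.58°C
1700 → 3100 m (saturated, 7°C/km): ΔT = -7 × 1.4 = -9.8°C → T = -14.38°C
3100 → 2300 m (dry descent, 9.8°C/km): ΔT = +9.8 × 0.8 = +7.84°C → T = -6.54°C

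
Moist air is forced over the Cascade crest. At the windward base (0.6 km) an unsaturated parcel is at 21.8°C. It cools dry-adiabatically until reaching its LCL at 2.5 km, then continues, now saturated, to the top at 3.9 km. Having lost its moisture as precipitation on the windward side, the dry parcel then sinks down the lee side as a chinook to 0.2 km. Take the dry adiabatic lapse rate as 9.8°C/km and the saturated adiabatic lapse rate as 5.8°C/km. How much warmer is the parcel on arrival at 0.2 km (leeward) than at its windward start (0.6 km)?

+9.52°C

Dry to 2500 m: -9.8 × 1.9 km = -18.62°C, so T = 3.18°C.
Saturated to 3900 m: -5.8 × 1.4 km = -8.12°C, so T = -4.94°C.
Dry descent to 200 m: +9.8 × 3.7 km = +36.26°C, so T = 31.32°C.
Net change vs windward start: 31.32 − 21.8 = +9.52°C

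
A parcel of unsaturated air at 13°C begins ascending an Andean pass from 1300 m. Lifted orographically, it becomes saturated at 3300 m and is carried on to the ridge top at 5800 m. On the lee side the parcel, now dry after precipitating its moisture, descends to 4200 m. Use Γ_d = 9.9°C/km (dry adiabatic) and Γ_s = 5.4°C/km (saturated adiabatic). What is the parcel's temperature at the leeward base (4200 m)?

1300 → 3300 m (dry, 9.9°C/km): ΔT = -9.9 × 2 = -19.8°C → T = -6.8°C
3300 → 5800 m (saturated, 5.4°C/km): ΔT = -5.4 × 2.5 = -13.5°C → T = -20.3°C
5800 → 4200 m (dry descent, 9.9°C/km): ΔT = +9.9 × 1.6 = +15.84°C → T = -4.46°C

-4.46°C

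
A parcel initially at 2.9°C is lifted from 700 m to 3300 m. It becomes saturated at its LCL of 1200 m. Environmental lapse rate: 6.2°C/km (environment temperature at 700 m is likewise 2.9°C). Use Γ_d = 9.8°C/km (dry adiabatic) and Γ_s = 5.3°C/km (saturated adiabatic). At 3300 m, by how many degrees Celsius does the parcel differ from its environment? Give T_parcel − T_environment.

+0.09°C (parcel warmer than environment)

Parcel:
  Dry to 1200 m: -9.8 × 0.5 km = -4.9°C, so T = -2°C.
  Saturated to 3300 m: -5.3 × 2.1 km = -11.13°C, so T = -13.13°C.
Environment:
  Environment to 3300 m: -6.2 × 2.6 km = -16.12°C, so T = -13.22°C.
T_parcel − T_env = -13.13 − (-13.22) = +0.09°C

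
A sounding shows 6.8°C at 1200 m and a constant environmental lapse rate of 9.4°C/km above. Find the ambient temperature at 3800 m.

1200–3800 m, environmental: Δz = 2.6 km ⇒ ΔT = -24.44°C; T = -17.64°C

-17.64°C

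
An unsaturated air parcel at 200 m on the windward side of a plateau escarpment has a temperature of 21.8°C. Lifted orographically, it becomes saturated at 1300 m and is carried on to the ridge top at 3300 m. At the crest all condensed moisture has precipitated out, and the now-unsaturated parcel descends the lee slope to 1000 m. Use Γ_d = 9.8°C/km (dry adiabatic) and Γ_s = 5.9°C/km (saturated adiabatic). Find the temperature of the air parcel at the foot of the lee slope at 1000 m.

Dry to 1300 m: -9.8 × 1.1 km = -10.78°C, so T = 11.02°C.
Saturated to 3300 m: -5.9 × 2 km = -11.8°C, so T = -0.78°C.
Dry descent to 1000 m: +9.8 × 2.3 km = +22.54°C, so T = 21.76°C.

21.76°C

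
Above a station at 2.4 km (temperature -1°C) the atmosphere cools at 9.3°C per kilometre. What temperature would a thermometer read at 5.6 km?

-30.76°C

From 2400 m to 5600 m (environmental): cools by 9.3 × 3.2 = 29.76°C, giving -30.76°C.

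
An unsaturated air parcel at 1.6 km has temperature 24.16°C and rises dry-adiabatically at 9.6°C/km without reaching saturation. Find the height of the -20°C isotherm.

Height above start = (24.16 − (-20)) / 9.6 = 4.6 km
Altitude = 1600 m + 4600 m = 6200 m

6.2 km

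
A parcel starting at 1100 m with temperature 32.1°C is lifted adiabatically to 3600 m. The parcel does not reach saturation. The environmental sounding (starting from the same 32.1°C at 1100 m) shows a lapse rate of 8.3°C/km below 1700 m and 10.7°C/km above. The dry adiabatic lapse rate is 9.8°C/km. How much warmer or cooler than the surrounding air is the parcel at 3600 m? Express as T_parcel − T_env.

+0.81°C (parcel warmer than environment)

Parcel:
  From 1100 m to 3600 m (dry): cools by 9.8 × 2.5 = 24.5°C, giving 7.6°C.
Environment:
  From 1100 m to 1700 m (environment, lower layer): cools by 8.3 × 0.6 = 4.98°C, giving 27.12°C.
  From 1700 m to 3600 m (environment, upper layer): cools by 10.7 × 1.9 = 20.33°C, giving 6.79°C.
T_parcel − T_env = 7.6 − 6.79 = +0.81°C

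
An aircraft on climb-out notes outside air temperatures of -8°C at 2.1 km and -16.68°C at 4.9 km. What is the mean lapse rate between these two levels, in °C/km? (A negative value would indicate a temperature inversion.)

3.1°C/km

Γ = −ΔT/Δz = (-8 − (-16.68)) / (4900 − 2100) m
  = 8.68°C / 2.8 km = 3.1°C/km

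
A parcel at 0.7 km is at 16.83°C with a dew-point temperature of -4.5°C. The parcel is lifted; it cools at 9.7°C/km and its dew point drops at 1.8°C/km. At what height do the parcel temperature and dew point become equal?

T and T_d converge at 9.7 − 1.8 = 7.9°C per km
Height above start = (16.83 − (-4.5)) / 7.9 = 2.7 km
LCL altitude = 700 m + 2700 m = 3400 m

3.4 km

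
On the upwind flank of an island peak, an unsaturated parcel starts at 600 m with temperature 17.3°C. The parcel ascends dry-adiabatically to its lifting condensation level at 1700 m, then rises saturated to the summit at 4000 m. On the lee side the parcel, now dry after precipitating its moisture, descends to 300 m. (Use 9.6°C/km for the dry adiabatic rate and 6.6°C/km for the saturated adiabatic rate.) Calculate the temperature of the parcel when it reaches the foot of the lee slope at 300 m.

600 → 1700 m (dry, 9.6°C/km): ΔT = -9.6 × 1.1 = -10.56°C → T = 6.74°C
1700 → 4000 m (saturated, 6.6°C/km): ΔT = -6.6 × 2.3 = -15.18°C → T = -8.44°C
4000 → 300 m (dry descent, 9.6°C/km): ΔT = +9.6 × 3.7 = +35.52°C → T = 27.08°C

27.08°C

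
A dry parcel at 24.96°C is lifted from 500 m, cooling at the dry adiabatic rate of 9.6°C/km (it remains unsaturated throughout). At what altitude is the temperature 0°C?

Height above start = (24.96 − 0) / 9.6 = 2.6 km
Altitude = 500 m + 2600 m = 3100 m

3100 m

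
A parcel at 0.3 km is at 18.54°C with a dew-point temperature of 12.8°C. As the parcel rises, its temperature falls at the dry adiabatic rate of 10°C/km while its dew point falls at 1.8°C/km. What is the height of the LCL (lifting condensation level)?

1 km

T and T_d converge at 10 − 1.8 = 8.2°C per km
Height above start = (18.54 − 12.8) / 8.2 = 0.7 km
LCL altitude = 300 m + 700 m = 1000 m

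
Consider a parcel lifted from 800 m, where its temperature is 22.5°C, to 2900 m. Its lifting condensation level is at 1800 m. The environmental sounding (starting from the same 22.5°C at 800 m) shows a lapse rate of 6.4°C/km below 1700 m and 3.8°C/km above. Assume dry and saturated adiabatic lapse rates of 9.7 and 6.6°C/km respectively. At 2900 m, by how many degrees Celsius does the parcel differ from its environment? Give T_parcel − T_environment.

-6.64°C (parcel cooler than environment)

Parcel:
  Dry to 1800 m: -9.7 × 1 km = -9.7°C, so T = 12.8°C.
  Saturated to 2900 m: -6.6 × 1.1 km = -7.26°C, so T = 5.54°C.
Environment:
  Environment, lower layer to 1700 m: -6.4 × 0.9 km = -5.76°C, so T = 16.74°C.
  Environment, upper layer to 2900 m: -3.8 × 1.2 km = -4.56°C, so T = 12.18°C.
T_parcel − T_env = 5.54 − 12.18 = -6.64°C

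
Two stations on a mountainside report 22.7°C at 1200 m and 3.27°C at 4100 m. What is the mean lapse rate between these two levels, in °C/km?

Γ = −ΔT/Δz = (22.7 − 3.27) / (4100 − 1200) m
  = 19.43°C / 2.9 km = 6.7°C/km

6.7°C/km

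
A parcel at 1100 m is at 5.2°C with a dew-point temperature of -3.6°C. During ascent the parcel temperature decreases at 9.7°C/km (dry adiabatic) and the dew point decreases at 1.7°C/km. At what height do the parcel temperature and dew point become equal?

T and T_d converge at 9.7 − 1.7 = 8°C per km
Height above start = (5.2 − (-3.6)) / 8 = 1.1 km
LCL altitude = 1100 m + 1100 m = 2200 m

2200 m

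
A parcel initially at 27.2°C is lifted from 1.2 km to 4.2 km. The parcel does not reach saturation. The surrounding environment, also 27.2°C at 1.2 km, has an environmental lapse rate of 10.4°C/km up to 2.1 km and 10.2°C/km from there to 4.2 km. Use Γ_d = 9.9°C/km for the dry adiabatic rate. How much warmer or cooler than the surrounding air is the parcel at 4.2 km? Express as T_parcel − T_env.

Parcel:
  Dry to 4200 m: -9.9 × 3 km = -29.7°C, so T = -2.5°C.
Environment:
  Environment, lower layer to 2100 m: -10.4 × 0.9 km = -9.36°C, so T = 17.84°C.
  Environment, upper layer to 4200 m: -10.2 × 2.1 km = -21.42°C, so T = -3.58°C.
T_parcel − T_env = -2.5 − (-3.58) = +1.08°C

+1.08°C (parcel warmer than environment)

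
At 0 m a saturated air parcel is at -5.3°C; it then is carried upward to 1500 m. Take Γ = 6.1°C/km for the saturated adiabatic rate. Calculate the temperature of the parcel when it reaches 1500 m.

-14.45°C

Saturated adiabatic to 1500 m: -6.1 × 1.5 km = -9.15°C, so T = -14.45°C.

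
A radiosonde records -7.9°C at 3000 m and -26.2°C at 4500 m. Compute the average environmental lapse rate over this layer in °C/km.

12.2°C/km

Γ = −ΔT/Δz = (-7.9 − (-26.2)) / (4500 − 3000) m
  = 18.3°C / 1.5 km = 12.2°C/km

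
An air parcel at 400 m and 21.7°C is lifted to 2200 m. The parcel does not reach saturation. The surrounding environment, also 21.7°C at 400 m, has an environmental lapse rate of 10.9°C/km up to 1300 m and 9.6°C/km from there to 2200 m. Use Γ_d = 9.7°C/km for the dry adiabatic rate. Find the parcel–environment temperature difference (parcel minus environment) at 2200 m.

Parcel:
  400–2200 m, dry: Δz = 1.8 km ⇒ ΔT = -17.46°C; T = 4.24°C
Environment:
  400–1300 m, environment, lower layer: Δz = 0.9 km ⇒ ΔT = -9.81°C; T = 11.89°C
  1300–2200 m, environment, upper layer: Δz = 0.9 km ⇒ ΔT = -8.64°C; T = 3.25°C
T_parcel − T_env = 4.24 − 3.25 = +0.99°C

+0.99°C (parcel warmer than environment)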